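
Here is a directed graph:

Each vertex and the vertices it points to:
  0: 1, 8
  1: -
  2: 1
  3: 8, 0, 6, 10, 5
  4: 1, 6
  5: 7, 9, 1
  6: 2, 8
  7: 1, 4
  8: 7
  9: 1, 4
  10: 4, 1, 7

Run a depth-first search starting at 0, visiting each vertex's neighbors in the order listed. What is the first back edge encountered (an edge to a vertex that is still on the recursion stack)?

DFS from 0 (visiting each vertex's neighbors in the order listed); mark gray on enter, black on exit:
0 gray
  1 gray
  1 black
  8 gray
    7 gray
      7→1: 1 black — skip
      4 gray
        4→1: 1 black — skip
        6 gray
          2 gray
            2→1: 1 black — skip
          2 black
          6→8: 8 is gray → back edge
First back edge: 6 → 8.

6→8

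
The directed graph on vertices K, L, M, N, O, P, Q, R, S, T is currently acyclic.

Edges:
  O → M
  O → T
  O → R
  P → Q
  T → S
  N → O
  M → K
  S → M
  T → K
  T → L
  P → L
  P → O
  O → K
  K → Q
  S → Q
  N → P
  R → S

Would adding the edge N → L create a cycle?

No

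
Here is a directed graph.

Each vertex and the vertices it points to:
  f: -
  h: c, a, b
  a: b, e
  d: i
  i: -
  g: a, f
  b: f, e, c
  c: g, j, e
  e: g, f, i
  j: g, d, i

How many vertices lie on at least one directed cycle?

A vertex is on a directed cycle iff it belongs to a strongly connected component of size ≥ 2 (or has a self-loop).
The vertices on cycles are {a, b, c, e, g, j} — 6 in total.

6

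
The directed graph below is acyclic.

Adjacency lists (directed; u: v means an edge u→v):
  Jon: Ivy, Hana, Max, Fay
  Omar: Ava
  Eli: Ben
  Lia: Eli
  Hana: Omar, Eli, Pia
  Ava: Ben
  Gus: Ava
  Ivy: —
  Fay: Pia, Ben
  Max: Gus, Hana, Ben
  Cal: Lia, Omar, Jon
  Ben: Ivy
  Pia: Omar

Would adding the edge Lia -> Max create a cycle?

No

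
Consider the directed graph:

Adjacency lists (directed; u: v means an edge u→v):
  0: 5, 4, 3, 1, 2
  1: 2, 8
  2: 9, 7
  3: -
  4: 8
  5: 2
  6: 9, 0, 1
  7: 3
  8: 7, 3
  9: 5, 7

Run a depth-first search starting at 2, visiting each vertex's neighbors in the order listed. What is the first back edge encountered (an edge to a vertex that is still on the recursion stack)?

5->2

DFS from 2 (visiting each vertex's neighbors in the order listed); mark gray on enter, black on exit:
2 gray
  9 gray
    5 gray
      5→2: 2 is gray → back edge
First back edge: 5 → 2.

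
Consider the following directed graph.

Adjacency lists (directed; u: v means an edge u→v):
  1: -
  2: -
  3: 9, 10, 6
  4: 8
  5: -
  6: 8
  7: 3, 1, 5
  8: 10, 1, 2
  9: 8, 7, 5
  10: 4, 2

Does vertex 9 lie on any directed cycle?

Yes

9 is on a cycle iff 9 can reach itself via ≥1 edge.
9 → 7 → 3 → 9 — yes.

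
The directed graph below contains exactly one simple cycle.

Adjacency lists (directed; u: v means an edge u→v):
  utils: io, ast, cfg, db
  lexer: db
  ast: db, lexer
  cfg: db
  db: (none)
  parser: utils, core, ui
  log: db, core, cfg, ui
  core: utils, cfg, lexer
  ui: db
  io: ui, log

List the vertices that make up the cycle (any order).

io, log, core, utils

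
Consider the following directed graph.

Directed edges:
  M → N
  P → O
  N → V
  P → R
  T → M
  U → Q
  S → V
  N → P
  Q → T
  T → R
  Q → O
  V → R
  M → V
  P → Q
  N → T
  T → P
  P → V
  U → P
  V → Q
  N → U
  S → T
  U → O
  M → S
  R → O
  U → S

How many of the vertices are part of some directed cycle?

8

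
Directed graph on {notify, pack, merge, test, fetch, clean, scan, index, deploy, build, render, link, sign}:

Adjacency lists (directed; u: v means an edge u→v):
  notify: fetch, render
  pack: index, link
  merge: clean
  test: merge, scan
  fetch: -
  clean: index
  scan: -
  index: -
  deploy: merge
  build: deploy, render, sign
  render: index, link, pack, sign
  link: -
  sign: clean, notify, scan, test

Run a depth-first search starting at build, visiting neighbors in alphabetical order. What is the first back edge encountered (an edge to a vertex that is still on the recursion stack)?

DFS from build (visiting neighbors in alphabetical order); mark gray on enter, black on exit:
build gray
  deploy gray
    merge gray
      clean gray
        index gray
        index black
      clean black
    merge black
  deploy black
  render gray
    render→index: index black — skip
    link gray
    link black
    pack gray
      pack→index: index black — skip
      pack→link: link black — skip
    pack black
    sign gray
      sign→clean: clean black — skip
      notify gray
        fetch gray
        fetch black
        notify→render: render is gray → back edge
First back edge: notify → render.

notify→render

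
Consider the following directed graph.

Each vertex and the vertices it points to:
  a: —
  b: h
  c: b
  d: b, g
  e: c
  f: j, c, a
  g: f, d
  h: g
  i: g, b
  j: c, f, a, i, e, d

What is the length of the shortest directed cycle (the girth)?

For each vertex v, BFS finds the shortest path from v back to v.
The shortest such closed walk is j → f → j, length 2.

2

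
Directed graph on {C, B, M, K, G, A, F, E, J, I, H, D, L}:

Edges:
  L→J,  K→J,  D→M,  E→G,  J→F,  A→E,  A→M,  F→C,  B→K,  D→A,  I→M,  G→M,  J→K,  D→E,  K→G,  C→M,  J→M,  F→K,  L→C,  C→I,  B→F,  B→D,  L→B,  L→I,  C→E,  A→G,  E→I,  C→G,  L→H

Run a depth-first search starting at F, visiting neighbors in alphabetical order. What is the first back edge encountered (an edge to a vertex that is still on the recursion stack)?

J->F

DFS from F (visiting neighbors in alphabetical order); mark gray on enter, black on exit:
F gray
  C gray
    E gray
      G gray
        M gray
        M black
      G black
      I gray
        I→M: M black — skip
      I black
    E black
    C→G: G black — skip
    C→I: I black — skip
    C→M: M black — skip
  C black
  K gray
    K→G: G black — skip
    J gray
      J→F: F is gray → back edge
First back edge: J → F.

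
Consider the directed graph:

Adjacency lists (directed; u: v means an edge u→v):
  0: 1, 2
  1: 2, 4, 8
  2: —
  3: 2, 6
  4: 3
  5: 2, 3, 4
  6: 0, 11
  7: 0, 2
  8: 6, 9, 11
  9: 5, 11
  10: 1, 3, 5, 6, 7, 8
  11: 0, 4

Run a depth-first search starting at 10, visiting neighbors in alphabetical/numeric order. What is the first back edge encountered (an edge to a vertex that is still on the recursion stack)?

DFS from 10 (visiting neighbors in alphabetical/numeric order); mark gray on enter, black on exit:
10 gray
  1 gray
    2 gray
    2 black
    4 gray
      3 gray
        3→2: 2 black — skip
        6 gray
          0 gray
            0→1: 1 is gray → back edge
First back edge: 0 → 1.

0→1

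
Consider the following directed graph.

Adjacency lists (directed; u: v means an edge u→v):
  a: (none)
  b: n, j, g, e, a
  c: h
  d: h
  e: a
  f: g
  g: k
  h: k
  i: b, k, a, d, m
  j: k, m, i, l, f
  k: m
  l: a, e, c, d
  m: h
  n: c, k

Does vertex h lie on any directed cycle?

h is on a cycle iff h can reach itself via ≥1 edge.
h → k → m → h — yes.

Yes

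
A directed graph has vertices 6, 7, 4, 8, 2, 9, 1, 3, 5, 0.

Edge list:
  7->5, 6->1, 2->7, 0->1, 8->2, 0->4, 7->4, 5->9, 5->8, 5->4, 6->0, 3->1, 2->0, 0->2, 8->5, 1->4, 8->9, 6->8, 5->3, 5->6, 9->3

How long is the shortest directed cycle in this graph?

2

For each vertex v, BFS finds the shortest path from v back to v.
The shortest such closed walk is 8 → 5 → 8, length 2.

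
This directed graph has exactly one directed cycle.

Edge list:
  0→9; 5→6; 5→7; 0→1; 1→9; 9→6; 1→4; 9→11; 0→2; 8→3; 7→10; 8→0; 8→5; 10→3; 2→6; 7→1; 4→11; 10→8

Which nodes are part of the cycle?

5, 7, 8, 10

DFS with gray/black marking from 7:
7 gray
  1 gray
    4 gray
      11 gray
      11 black
    4 black
    9 gray
      6 gray
      6 black
      9→11: 11 black — skip
    9 black
  1 black
  10 gray
    8 gray
      3 gray
      3 black
      5 gray
        5→7: 7 is gray → back edge
Back edge closes the cycle 7 → 10 → 8 → 5 → 7; its vertices are {5, 7, 8, 10}.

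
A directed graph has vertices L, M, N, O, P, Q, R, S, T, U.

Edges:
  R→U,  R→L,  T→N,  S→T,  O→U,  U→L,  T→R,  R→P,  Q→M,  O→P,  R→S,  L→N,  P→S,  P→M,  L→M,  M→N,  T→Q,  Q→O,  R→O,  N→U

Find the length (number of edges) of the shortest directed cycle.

For each vertex v, BFS finds the shortest path from v back to v.
The shortest such closed walk is R → S → T → R, length 3.

3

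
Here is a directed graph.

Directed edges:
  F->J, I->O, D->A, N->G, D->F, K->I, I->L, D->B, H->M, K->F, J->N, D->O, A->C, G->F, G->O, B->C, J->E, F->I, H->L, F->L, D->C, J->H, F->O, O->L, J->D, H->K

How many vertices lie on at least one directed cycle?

A vertex is on a directed cycle iff it belongs to a strongly connected component of size ≥ 2 (or has a self-loop).
The vertices on cycles are {D, F, G, H, J, K, N} — 7 in total.

7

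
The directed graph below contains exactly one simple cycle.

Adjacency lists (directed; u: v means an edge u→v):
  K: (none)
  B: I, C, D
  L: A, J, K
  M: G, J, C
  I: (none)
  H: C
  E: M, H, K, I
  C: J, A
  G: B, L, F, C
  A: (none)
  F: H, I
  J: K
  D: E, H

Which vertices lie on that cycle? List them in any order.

B, D, E, G, M

DFS with gray/black marking from G:
G gray
  B gray
    I gray
    I black
    C gray
      J gray
        K gray
        K black
      J black
      A gray
      A black
    C black
    D gray
      E gray
        M gray
          M→G: G is gray → back edge
Back edge closes the cycle G → B → D → E → M → G; its vertices are {B, D, E, G, M}.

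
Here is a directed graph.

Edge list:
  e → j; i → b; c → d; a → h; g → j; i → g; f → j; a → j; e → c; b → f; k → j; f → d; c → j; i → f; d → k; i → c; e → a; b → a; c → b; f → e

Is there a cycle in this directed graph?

DFS with white/gray/black marking, starting from f:
f gray
  j gray
  j black
  e gray
    e→j: j black — skip
    a gray
      a→j: j black — skip
      h gray
      h black
    a black
    c gray
      d gray
        k gray
          k→j: j black — skip
        k black
      d black
      b gray
        b→f: f is gray → back edge
Back edge found, so a cycle exists: f → e → c → b → f.

Yes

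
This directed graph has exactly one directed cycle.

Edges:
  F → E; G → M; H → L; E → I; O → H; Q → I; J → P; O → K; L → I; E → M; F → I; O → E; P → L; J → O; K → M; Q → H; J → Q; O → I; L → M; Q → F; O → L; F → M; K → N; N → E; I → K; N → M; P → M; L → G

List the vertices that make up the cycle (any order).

DFS with gray/black marking from K:
K gray
  M gray
  M black
  N gray
    N→M: M black — skip
    E gray
      E→M: M black — skip
      I gray
        I→K: K is gray → back edge
Back edge closes the cycle K → N → E → I → K; its vertices are {E, I, K, N}.

E, I, K, N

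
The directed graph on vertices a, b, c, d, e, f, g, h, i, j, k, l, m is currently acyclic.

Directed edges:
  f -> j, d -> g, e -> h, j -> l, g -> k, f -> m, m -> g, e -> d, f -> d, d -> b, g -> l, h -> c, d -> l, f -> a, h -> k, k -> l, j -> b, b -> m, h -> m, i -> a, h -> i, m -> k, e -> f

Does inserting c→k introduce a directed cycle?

Adding c→k creates a cycle iff k can already reach c.
Explore from k: no path reaches c. The graph stays acyclic.

No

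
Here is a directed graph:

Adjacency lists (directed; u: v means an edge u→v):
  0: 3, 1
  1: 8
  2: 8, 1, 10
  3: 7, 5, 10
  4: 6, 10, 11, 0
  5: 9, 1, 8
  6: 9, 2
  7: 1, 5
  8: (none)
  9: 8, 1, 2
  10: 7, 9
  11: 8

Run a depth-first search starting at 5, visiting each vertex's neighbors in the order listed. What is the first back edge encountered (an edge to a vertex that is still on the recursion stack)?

7->5

DFS from 5 (visiting each vertex's neighbors in the order listed); mark gray on enter, black on exit:
5 gray
  9 gray
    8 gray
    8 black
    1 gray
      1→8: 8 black — skip
    1 black
    2 gray
      2→8: 8 black — skip
      2→1: 1 black — skip
      10 gray
        7 gray
          7→1: 1 black — skip
          7→5: 5 is gray → back edge
First back edge: 7 → 5.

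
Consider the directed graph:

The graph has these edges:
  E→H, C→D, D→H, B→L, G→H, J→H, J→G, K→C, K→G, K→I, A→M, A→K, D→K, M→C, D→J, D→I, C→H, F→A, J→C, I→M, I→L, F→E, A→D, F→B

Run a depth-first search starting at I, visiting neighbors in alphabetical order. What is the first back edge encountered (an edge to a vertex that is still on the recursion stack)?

D→I

DFS from I (visiting neighbors in alphabetical order); mark gray on enter, black on exit:
I gray
  L gray
  L black
  M gray
    C gray
      D gray
        H gray
        H black
        D→I: I is gray → back edge
First back edge: D → I.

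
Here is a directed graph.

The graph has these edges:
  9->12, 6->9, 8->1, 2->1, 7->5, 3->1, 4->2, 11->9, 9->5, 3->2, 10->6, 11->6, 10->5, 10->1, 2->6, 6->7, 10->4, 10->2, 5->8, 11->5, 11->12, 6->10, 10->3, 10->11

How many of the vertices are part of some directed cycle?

6

A vertex is on a directed cycle iff it belongs to a strongly connected component of size ≥ 2 (or has a self-loop).
The vertices on cycles are {2, 3, 4, 6, 10, 11} — 6 in total.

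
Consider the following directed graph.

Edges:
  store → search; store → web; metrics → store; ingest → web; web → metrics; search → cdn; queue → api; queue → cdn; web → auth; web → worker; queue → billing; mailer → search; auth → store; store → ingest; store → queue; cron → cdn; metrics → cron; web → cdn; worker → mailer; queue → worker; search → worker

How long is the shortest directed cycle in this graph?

3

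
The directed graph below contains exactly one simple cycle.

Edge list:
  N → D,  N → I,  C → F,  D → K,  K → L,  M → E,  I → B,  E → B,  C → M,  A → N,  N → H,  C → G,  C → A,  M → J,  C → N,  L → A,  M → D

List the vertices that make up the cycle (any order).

A, D, K, L, N

DFS with gray/black marking from A:
A gray
  N gray
    I gray
      B gray
      B black
    I black
    H gray
    H black
    D gray
      K gray
        L gray
          L→A: A is gray → back edge
Back edge closes the cycle A → N → D → K → L → A; its vertices are {A, D, K, L, N}.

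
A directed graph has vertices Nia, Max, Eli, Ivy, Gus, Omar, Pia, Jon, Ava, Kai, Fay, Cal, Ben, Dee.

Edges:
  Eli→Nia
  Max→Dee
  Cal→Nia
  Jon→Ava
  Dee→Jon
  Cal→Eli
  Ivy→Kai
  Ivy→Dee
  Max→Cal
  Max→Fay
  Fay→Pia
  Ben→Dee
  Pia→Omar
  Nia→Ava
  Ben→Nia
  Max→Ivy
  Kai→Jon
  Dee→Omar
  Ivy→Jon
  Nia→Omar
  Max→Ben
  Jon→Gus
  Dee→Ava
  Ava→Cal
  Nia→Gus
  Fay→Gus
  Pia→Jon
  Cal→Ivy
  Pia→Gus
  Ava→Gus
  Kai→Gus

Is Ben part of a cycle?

Ben lies on a cycle iff there is a path from Ben back to itself.
Exploring from Ben, it never reaches itself; equivalently, its strongly connected component is a singleton.

No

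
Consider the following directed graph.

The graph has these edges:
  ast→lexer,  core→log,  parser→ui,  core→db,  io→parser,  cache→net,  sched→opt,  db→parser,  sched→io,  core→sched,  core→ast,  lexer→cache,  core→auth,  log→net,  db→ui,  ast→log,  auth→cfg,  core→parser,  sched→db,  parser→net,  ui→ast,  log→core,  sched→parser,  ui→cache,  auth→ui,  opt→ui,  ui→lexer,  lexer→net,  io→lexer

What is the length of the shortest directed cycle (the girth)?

For each vertex v, BFS finds the shortest path from v back to v.
The shortest such closed walk is core → log → core, length 2.

2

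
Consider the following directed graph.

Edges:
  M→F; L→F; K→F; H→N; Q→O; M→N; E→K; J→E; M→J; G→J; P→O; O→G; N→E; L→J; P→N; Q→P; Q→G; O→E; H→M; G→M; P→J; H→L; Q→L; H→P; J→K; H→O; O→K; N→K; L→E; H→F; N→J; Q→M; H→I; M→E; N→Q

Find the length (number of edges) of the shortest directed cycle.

3

For each vertex v, BFS finds the shortest path from v back to v.
The shortest such closed walk is P → N → Q → P, length 3.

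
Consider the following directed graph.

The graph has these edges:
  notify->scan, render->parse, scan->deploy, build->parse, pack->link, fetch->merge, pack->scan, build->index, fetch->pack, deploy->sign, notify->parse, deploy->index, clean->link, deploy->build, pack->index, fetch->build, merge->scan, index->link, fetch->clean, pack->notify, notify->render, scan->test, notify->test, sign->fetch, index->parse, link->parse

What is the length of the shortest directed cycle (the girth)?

For each vertex v, BFS finds the shortest path from v back to v.
The shortest such closed walk is fetch → merge → scan → deploy → sign → fetch, length 5.

5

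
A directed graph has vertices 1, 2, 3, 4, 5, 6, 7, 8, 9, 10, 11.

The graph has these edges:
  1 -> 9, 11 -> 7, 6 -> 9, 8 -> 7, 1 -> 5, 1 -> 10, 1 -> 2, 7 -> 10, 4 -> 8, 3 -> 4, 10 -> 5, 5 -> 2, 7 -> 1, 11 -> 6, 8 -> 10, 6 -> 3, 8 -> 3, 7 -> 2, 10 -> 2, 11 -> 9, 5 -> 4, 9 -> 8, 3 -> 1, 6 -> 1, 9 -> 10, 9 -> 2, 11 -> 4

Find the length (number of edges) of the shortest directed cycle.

3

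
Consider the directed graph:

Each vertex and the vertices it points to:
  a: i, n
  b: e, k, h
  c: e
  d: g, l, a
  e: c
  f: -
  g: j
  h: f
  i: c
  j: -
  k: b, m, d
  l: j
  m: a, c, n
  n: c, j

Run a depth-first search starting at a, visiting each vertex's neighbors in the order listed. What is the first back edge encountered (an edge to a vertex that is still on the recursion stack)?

e→c

DFS from a (visiting each vertex's neighbors in the order listed); mark gray on enter, black on exit:
a gray
  i gray
    c gray
      e gray
        e→c: c is gray → back edge
First back edge: e → c.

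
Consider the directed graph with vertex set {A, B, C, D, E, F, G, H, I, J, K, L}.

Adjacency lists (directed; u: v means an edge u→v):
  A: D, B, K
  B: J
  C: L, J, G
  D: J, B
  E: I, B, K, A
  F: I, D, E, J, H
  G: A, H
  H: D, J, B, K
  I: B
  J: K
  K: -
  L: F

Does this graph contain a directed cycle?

No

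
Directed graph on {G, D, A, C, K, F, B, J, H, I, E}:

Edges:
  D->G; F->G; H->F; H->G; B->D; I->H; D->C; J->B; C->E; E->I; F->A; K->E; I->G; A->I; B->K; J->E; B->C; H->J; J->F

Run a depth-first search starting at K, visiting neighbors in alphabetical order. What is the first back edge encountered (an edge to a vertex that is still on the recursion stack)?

DFS from K (visiting neighbors in alphabetical order); mark gray on enter, black on exit:
K gray
  E gray
    I gray
      G gray
      G black
      H gray
        F gray
          A gray
            A→I: I is gray → back edge
First back edge: A → I.

A→I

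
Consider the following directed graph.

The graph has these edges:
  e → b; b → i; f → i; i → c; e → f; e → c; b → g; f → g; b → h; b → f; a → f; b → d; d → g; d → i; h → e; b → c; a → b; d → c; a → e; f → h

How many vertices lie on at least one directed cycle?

4

A vertex is on a directed cycle iff it belongs to a strongly connected component of size ≥ 2 (or has a self-loop).
The vertices on cycles are {b, e, f, h} — 4 in total.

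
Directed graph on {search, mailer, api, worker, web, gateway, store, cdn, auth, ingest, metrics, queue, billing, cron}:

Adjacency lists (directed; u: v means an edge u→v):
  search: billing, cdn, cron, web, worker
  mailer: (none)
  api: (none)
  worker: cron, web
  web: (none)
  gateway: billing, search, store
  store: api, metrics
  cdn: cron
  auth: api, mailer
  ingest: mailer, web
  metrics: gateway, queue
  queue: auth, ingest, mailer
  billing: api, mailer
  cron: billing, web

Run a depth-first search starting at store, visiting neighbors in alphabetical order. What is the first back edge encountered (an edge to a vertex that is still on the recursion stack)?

gateway->store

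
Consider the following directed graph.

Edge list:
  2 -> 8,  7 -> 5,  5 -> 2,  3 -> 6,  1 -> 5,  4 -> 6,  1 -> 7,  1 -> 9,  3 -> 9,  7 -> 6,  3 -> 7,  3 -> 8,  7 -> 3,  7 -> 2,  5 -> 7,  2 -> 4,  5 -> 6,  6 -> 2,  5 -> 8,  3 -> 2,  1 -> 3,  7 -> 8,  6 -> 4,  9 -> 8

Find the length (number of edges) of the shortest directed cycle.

2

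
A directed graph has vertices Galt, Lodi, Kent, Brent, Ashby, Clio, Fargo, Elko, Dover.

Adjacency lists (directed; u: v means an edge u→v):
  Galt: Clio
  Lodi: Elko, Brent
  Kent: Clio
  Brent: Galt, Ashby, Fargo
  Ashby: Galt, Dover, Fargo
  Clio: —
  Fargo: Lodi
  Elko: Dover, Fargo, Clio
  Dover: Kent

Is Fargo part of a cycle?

Yes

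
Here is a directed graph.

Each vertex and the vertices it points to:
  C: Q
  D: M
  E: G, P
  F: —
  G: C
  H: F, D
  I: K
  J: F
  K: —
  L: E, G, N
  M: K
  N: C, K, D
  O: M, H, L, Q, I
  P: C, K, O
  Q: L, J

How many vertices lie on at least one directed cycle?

8

A vertex is on a directed cycle iff it belongs to a strongly connected component of size ≥ 2 (or has a self-loop).
The vertices on cycles are {C, E, G, L, N, O, P, Q} — 8 in total.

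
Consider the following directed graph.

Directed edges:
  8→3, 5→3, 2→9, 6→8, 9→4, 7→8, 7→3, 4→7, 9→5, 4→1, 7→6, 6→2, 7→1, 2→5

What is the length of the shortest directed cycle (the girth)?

For each vertex v, BFS finds the shortest path from v back to v.
The shortest such closed walk is 2 → 9 → 4 → 7 → 6 → 2, length 5.

5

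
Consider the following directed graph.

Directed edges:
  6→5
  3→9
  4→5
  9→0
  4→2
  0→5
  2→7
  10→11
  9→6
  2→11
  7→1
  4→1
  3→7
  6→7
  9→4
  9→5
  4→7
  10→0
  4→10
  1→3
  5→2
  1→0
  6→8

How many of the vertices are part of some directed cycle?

A vertex is on a directed cycle iff it belongs to a strongly connected component of size ≥ 2 (or has a self-loop).
The vertices on cycles are {0, 1, 2, 3, 4, 5, 6, 7, 9, 10} — 10 in total.

10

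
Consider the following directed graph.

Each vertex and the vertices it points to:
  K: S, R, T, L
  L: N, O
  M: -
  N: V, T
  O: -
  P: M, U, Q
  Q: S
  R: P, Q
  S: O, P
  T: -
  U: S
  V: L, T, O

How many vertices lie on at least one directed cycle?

7

A vertex is on a directed cycle iff it belongs to a strongly connected component of size ≥ 2 (or has a self-loop).
The vertices on cycles are {L, N, P, Q, S, U, V} — 7 in total.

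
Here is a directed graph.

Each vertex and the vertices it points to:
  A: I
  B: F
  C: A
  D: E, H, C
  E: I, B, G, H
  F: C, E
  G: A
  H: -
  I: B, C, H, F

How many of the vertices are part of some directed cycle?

7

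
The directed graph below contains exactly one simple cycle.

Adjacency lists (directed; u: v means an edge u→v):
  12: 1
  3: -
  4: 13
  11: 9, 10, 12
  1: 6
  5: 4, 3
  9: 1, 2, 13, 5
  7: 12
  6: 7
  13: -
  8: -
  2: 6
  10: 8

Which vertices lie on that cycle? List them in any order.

DFS with gray/black marking from 6:
6 gray
  7 gray
    12 gray
      1 gray
        1→6: 6 is gray → back edge
Back edge closes the cycle 6 → 7 → 12 → 1 → 6; its vertices are {1, 6, 7, 12}.

1, 6, 7, 12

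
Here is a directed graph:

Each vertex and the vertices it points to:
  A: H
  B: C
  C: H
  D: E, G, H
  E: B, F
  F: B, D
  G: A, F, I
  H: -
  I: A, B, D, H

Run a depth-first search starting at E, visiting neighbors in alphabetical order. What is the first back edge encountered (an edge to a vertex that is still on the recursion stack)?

D->E

DFS from E (visiting neighbors in alphabetical order); mark gray on enter, black on exit:
E gray
  B gray
    C gray
      H gray
      H black
    C black
  B black
  F gray
    F→B: B black — skip
    D gray
      D→E: E is gray → back edge
First back edge: D → E.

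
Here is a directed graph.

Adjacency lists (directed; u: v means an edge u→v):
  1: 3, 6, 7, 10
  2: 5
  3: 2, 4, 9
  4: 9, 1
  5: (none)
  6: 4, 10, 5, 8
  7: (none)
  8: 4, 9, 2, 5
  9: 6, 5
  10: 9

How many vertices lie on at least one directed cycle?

7

A vertex is on a directed cycle iff it belongs to a strongly connected component of size ≥ 2 (or has a self-loop).
The vertices on cycles are {1, 3, 4, 6, 8, 9, 10} — 7 in total.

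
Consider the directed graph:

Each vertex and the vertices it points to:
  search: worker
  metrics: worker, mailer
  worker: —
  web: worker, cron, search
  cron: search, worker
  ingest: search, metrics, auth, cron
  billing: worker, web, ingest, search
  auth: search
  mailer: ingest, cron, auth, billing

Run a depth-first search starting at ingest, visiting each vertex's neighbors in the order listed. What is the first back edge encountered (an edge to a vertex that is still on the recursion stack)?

mailer→ingest

DFS from ingest (visiting each vertex's neighbors in the order listed); mark gray on enter, black on exit:
ingest gray
  search gray
    worker gray
    worker black
  search black
  metrics gray
    metrics→worker: worker black — skip
    mailer gray
      mailer→ingest: ingest is gray → back edge
First back edge: mailer → ingest.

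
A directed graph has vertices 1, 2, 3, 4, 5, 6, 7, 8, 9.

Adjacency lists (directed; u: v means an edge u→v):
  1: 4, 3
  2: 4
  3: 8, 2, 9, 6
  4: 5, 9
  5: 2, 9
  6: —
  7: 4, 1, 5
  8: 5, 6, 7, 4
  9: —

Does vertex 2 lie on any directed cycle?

Yes

2 is on a cycle iff 2 can reach itself via ≥1 edge.
2 → 4 → 5 → 2 — yes.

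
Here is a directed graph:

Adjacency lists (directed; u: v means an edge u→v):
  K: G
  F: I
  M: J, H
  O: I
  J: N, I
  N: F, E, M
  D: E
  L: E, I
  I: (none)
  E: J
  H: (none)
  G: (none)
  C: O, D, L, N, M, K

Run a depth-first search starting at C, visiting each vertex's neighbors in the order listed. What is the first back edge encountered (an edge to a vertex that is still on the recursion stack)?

N->E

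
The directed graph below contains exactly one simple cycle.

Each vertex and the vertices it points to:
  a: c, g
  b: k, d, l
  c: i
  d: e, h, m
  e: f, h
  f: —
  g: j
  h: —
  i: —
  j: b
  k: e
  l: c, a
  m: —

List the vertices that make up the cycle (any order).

a, b, g, j, l

DFS with gray/black marking from b:
b gray
  k gray
    e gray
      f gray
      f black
      h gray
      h black
    e black
  k black
  d gray
    d→e: e black — skip
    d→h: h black — skip
    m gray
    m black
  d black
  l gray
    c gray
      i gray
      i black
    c black
    a gray
      a→c: c black — skip
      g gray
        j gray
          j→b: b is gray → back edge
Back edge closes the cycle b → l → a → g → j → b; its vertices are {a, b, g, j, l}.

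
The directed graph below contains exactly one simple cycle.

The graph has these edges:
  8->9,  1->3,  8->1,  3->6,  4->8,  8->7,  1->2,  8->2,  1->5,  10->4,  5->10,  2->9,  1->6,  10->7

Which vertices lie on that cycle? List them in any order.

1, 4, 5, 8, 10

DFS with gray/black marking from 1:
1 gray
  3 gray
    6 gray
    6 black
  3 black
  5 gray
    10 gray
      4 gray
        8 gray
          2 gray
            9 gray
            9 black
          2 black
          8→1: 1 is gray → back edge
Back edge closes the cycle 1 → 5 → 10 → 4 → 8 → 1; its vertices are {1, 4, 5, 8, 10}.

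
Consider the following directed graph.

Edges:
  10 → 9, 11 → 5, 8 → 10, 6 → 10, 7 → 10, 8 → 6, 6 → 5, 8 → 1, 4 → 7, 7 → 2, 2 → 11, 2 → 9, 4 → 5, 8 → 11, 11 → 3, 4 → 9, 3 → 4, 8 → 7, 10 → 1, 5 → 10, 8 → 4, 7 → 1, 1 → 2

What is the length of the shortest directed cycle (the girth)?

5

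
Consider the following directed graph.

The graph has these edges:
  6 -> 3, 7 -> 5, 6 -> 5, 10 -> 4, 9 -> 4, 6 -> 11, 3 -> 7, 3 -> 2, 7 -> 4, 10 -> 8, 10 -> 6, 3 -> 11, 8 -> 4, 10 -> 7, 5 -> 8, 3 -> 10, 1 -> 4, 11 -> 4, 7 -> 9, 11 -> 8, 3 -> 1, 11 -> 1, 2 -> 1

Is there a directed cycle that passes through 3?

Yes

3 is on a cycle iff 3 can reach itself via ≥1 edge.
3 → 10 → 6 → 3 — yes.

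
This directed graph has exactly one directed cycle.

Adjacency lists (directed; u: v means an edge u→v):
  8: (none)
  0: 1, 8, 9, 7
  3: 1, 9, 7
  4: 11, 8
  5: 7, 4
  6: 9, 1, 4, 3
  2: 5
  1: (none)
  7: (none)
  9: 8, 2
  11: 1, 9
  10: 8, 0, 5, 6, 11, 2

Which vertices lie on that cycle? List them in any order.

DFS with gray/black marking from 5:
5 gray
  7 gray
  7 black
  4 gray
    11 gray
      1 gray
      1 black
      9 gray
        8 gray
        8 black
        2 gray
          2→5: 5 is gray → back edge
Back edge closes the cycle 5 → 4 → 11 → 9 → 2 → 5; its vertices are {2, 4, 5, 9, 11}.

2, 4, 5, 9, 11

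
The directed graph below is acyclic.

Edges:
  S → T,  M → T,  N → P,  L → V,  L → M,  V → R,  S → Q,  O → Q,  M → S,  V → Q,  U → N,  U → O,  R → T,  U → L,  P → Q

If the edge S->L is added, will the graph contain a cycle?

Yes

Adding S→L creates a cycle iff L can already reach S.
Path from L: L → M → S.
So L → … → S → L is a cycle.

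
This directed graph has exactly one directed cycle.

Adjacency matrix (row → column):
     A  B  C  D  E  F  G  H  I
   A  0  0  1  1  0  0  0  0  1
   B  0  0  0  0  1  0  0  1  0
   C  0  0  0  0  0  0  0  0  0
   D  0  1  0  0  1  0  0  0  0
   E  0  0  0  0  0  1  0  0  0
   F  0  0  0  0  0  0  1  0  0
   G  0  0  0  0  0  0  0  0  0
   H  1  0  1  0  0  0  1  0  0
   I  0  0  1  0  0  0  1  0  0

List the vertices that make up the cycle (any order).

A, B, D, H

DFS with gray/black marking from A:
A gray
  C gray
  C black
  I gray
    I→C: C black — skip
    G gray
    G black
  I black
  D gray
    E gray
      F gray
        F→G: G black — skip
      F black
    E black
    B gray
      H gray
        H→G: G black — skip
        H→C: C black — skip
        H→A: A is gray → back edge
Back edge closes the cycle A → D → B → H → A; its vertices are {A, B, D, H}.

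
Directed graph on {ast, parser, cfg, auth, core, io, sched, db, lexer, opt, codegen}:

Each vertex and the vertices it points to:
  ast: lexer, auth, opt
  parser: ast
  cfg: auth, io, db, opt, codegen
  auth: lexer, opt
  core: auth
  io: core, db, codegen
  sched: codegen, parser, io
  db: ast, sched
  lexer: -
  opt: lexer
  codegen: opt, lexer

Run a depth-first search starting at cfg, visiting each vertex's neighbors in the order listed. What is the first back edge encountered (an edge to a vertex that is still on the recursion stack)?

DFS from cfg (visiting each vertex's neighbors in the order listed); mark gray on enter, black on exit:
cfg gray
  auth gray
    lexer gray
    lexer black
    opt gray
      opt→lexer: lexer black — skip
    opt black
  auth black
  io gray
    core gray
      core→auth: auth black — skip
    core black
    db gray
      ast gray
        ast→lexer: lexer black — skip
        ast→auth: auth black — skip
        ast→opt: opt black — skip
      ast black
      sched gray
        codegen gray
          codegen→opt: opt black — skip
          codegen→lexer: lexer black — skip
        codegen black
        parser gray
          parser→ast: ast black — skip
        parser black
        sched→io: io is gray → back edge
First back edge: sched → io.

sched→io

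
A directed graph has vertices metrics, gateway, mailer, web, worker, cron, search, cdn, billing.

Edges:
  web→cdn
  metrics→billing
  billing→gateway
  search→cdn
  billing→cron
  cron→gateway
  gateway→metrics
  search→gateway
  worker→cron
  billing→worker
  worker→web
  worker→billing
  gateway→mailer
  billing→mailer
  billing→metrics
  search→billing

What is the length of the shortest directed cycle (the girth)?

2

For each vertex v, BFS finds the shortest path from v back to v.
The shortest such closed walk is billing → worker → billing, length 2.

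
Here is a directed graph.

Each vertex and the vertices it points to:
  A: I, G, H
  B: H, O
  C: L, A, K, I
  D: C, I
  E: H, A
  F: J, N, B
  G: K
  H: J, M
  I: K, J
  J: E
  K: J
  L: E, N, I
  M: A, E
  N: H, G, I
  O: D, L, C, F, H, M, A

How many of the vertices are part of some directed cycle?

11

A vertex is on a directed cycle iff it belongs to a strongly connected component of size ≥ 2 (or has a self-loop).
The vertices on cycles are {A, B, E, F, G, H, I, J, K, M, O} — 11 in total.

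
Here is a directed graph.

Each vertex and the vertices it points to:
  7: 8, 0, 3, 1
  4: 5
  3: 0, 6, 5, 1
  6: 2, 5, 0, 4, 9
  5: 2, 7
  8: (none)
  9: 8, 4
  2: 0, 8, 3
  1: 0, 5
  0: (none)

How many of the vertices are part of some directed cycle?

8

A vertex is on a directed cycle iff it belongs to a strongly connected component of size ≥ 2 (or has a self-loop).
The vertices on cycles are {1, 2, 3, 4, 5, 6, 7, 9} — 8 in total.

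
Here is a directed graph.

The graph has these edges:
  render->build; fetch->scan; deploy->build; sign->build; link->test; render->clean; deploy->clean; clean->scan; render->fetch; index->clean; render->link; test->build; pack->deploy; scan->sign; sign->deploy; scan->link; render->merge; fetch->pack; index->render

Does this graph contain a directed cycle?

Yes

DFS with white/gray/black marking, starting from clean:
clean gray
  scan gray
    sign gray
      build gray
      build black
      deploy gray
        deploy→clean: clean is gray → back edge
Back edge found, so a cycle exists: clean → scan → sign → deploy → clean.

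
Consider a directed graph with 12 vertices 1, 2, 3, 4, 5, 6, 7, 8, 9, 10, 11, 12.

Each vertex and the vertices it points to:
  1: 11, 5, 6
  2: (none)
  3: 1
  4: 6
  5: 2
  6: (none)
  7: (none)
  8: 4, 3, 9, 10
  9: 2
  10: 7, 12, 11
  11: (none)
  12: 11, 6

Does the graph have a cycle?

No

DFS with white/gray/black marking, starting from 4:
4 gray
  6 gray
  6 black
4 black
1 gray
  11 gray
  11 black
  5 gray
    2 gray
    2 black
  5 black
  1→6: 6 black — skip
1 black
3 gray
  3→1: 1 black — skip
3 black
7 gray
7 black
8 gray
  8→4: 4 black — skip
  8→3: 3 black — skip
  9 gray
    9→2: 2 black — skip
  9 black
  10 gray
    10→7: 7 black — skip
    12 gray
      12→11: 11 black — skip
      12→6: 6 black — skip
    12 black
    10→11: 11 black — skip
  10 black
8 black
Every edge goes to a white or black vertex — no back edge, so the graph is acyclic.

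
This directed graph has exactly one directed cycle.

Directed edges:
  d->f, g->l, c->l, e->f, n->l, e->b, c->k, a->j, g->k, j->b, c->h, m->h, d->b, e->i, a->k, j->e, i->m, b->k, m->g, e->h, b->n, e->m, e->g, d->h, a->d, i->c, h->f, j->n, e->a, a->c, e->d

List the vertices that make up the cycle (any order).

DFS with gray/black marking from a:
a gray
  c gray
    l gray
    l black
    h gray
      f gray
      f black
    h black
    k gray
    k black
  c black
  j gray
    n gray
      n→l: l black — skip
    n black
    b gray
      b→k: k black — skip
      b→n: n black — skip
    b black
    e gray
      d gray
        d→f: f black — skip
        d→h: h black — skip
        d→b: b black — skip
      d black
      m gray
        g gray
          g→l: l black — skip
          g→k: k black — skip
        g black
        m→h: h black — skip
      m black
      i gray
        i→c: c black — skip
        i→m: m black — skip
      i black
      e→g: g black — skip
      e→h: h black — skip
      e→a: a is gray → back edge
Back edge closes the cycle a → j → e → a; its vertices are {a, e, j}.

a, e, j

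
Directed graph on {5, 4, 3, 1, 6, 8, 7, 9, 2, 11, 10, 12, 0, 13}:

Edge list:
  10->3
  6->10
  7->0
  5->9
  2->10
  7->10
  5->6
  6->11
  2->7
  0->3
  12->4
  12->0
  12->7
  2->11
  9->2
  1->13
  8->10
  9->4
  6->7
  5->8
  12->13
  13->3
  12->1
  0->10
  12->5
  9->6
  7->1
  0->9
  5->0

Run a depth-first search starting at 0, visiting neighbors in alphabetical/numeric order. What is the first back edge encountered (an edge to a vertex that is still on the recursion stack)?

DFS from 0 (visiting neighbors in alphabetical/numeric order); mark gray on enter, black on exit:
0 gray
  3 gray
  3 black
  9 gray
    2 gray
      7 gray
        7→0: 0 is gray → back edge
First back edge: 7 → 0.

7->0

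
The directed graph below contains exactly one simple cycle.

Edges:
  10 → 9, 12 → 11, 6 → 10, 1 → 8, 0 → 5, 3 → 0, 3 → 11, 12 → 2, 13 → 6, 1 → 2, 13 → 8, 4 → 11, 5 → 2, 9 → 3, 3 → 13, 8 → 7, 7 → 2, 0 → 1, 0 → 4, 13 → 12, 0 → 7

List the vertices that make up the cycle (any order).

3, 6, 9, 10, 13

DFS with gray/black marking from 3:
3 gray
  0 gray
    1 gray
      2 gray
      2 black
      8 gray
        7 gray
          7→2: 2 black — skip
        7 black
      8 black
    1 black
    5 gray
      5→2: 2 black — skip
    5 black
    4 gray
      11 gray
      11 black
    4 black
    0→7: 7 black — skip
  0 black
  13 gray
    6 gray
      10 gray
        9 gray
          9→3: 3 is gray → back edge
Back edge closes the cycle 3 → 13 → 6 → 10 → 9 → 3; its vertices are {3, 6, 9, 10, 13}.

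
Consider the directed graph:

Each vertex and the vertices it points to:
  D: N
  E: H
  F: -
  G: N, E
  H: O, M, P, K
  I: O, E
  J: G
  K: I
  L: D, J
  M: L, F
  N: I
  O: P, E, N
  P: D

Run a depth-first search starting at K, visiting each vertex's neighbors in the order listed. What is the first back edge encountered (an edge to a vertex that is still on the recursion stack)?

N→I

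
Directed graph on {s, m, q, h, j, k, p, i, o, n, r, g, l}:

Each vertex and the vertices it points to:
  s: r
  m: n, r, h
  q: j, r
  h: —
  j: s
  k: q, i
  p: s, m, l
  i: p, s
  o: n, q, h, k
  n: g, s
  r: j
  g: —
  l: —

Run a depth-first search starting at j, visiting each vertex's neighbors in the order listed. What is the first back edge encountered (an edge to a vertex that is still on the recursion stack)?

r→j

DFS from j (visiting each vertex's neighbors in the order listed); mark gray on enter, black on exit:
j gray
  s gray
    r gray
      r→j: j is gray → back edge
First back edge: r → j.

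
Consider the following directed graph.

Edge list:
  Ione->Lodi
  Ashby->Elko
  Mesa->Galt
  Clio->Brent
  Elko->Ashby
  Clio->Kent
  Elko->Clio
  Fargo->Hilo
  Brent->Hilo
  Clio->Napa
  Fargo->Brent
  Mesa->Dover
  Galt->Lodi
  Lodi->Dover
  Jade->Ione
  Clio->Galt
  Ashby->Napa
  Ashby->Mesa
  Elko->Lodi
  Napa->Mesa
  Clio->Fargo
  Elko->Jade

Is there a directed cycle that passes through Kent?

Kent lies on a cycle iff there is a path from Kent back to itself.
Exploring from Kent, it never reaches itself; equivalently, its strongly connected component is a singleton.

No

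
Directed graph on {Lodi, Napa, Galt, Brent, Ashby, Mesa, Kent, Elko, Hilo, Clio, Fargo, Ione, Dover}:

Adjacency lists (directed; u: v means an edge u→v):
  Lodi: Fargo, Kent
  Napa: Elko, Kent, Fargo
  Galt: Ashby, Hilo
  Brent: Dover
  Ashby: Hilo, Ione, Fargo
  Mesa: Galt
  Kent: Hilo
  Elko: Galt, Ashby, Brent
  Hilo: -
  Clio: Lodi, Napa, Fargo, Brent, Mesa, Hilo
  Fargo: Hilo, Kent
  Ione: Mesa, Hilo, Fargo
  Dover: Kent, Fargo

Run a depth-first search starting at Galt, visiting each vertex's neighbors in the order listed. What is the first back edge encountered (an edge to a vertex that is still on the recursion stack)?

Mesa→Galt

DFS from Galt (visiting each vertex's neighbors in the order listed); mark gray on enter, black on exit:
Galt gray
  Ashby gray
    Hilo gray
    Hilo black
    Ione gray
      Mesa gray
        Mesa→Galt: Galt is gray → back edge
First back edge: Mesa → Galt.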